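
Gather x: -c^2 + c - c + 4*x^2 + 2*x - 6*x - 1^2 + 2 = -c^2 + 4*x^2 - 4*x + 1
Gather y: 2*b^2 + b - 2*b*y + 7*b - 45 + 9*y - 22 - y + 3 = 2*b^2 + 8*b + y*(8 - 2*b) - 64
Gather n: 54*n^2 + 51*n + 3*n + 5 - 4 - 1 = 54*n^2 + 54*n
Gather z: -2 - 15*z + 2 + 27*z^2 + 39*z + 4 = 27*z^2 + 24*z + 4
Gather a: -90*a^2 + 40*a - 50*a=-90*a^2 - 10*a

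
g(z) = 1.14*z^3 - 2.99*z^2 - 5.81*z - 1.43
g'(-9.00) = 325.03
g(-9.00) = -1022.39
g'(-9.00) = 325.03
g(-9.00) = -1022.39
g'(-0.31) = -3.63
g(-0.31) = 0.05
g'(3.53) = 15.70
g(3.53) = -9.05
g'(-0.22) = -4.33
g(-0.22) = -0.31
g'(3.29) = 11.53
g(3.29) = -12.31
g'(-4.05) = 74.51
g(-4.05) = -102.67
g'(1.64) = -6.42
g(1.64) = -13.97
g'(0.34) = -7.45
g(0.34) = -3.71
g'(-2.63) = 33.57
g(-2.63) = -27.57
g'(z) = 3.42*z^2 - 5.98*z - 5.81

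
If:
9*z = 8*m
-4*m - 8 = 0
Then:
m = -2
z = -16/9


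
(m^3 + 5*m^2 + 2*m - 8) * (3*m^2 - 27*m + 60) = 3*m^5 - 12*m^4 - 69*m^3 + 222*m^2 + 336*m - 480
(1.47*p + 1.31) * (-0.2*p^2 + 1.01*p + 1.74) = -0.294*p^3 + 1.2227*p^2 + 3.8809*p + 2.2794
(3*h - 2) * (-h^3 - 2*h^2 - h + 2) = -3*h^4 - 4*h^3 + h^2 + 8*h - 4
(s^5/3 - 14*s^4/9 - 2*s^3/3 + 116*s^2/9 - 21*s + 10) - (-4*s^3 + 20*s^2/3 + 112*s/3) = s^5/3 - 14*s^4/9 + 10*s^3/3 + 56*s^2/9 - 175*s/3 + 10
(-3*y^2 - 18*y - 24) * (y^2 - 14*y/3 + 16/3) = -3*y^4 - 4*y^3 + 44*y^2 + 16*y - 128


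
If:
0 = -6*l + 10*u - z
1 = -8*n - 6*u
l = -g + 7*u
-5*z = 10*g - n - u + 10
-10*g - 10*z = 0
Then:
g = -432/211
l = -459/422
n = 89/422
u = -189/422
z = 432/211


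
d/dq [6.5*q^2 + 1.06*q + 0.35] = 13.0*q + 1.06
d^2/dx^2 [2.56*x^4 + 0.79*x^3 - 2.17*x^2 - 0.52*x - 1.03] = 30.72*x^2 + 4.74*x - 4.34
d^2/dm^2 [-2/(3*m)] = -4/(3*m^3)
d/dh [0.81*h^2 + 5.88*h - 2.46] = 1.62*h + 5.88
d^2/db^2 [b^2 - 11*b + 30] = 2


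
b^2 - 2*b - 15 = (b - 5)*(b + 3)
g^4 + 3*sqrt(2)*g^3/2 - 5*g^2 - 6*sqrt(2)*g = g*(g - 3*sqrt(2)/2)*(g + sqrt(2))*(g + 2*sqrt(2))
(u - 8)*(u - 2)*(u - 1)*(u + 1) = u^4 - 10*u^3 + 15*u^2 + 10*u - 16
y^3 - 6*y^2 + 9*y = y*(y - 3)^2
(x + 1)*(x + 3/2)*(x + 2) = x^3 + 9*x^2/2 + 13*x/2 + 3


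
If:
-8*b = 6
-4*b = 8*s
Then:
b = -3/4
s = 3/8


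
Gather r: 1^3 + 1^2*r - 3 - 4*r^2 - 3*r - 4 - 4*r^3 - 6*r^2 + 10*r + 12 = -4*r^3 - 10*r^2 + 8*r + 6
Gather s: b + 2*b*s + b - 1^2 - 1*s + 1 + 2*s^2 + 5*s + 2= 2*b + 2*s^2 + s*(2*b + 4) + 2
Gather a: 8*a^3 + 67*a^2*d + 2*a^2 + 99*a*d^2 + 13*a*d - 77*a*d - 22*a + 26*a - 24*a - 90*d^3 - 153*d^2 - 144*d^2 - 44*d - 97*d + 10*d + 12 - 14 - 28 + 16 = 8*a^3 + a^2*(67*d + 2) + a*(99*d^2 - 64*d - 20) - 90*d^3 - 297*d^2 - 131*d - 14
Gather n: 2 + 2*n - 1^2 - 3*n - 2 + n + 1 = 0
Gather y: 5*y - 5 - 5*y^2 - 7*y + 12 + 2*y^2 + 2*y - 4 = 3 - 3*y^2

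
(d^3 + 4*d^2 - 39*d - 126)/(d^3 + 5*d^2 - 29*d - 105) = (d - 6)/(d - 5)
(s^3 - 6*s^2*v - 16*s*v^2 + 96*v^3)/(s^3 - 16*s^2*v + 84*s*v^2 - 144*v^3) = (s + 4*v)/(s - 6*v)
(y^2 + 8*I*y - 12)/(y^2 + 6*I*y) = (y + 2*I)/y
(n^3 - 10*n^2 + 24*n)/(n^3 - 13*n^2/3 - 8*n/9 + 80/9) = 9*n*(n - 6)/(9*n^2 - 3*n - 20)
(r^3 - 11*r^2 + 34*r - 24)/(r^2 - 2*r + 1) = (r^2 - 10*r + 24)/(r - 1)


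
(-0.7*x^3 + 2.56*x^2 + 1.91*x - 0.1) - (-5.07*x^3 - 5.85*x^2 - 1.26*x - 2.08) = 4.37*x^3 + 8.41*x^2 + 3.17*x + 1.98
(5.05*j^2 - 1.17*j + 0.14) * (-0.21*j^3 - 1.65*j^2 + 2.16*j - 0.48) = -1.0605*j^5 - 8.0868*j^4 + 12.8091*j^3 - 5.1822*j^2 + 0.864*j - 0.0672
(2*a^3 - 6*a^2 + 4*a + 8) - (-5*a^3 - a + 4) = 7*a^3 - 6*a^2 + 5*a + 4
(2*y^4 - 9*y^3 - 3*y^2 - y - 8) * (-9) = -18*y^4 + 81*y^3 + 27*y^2 + 9*y + 72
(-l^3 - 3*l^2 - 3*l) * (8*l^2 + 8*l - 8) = -8*l^5 - 32*l^4 - 40*l^3 + 24*l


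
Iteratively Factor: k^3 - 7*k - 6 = (k + 2)*(k^2 - 2*k - 3) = (k + 1)*(k + 2)*(k - 3)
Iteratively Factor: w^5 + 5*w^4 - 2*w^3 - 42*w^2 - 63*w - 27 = (w - 3)*(w^4 + 8*w^3 + 22*w^2 + 24*w + 9) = (w - 3)*(w + 3)*(w^3 + 5*w^2 + 7*w + 3) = (w - 3)*(w + 3)^2*(w^2 + 2*w + 1) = (w - 3)*(w + 1)*(w + 3)^2*(w + 1)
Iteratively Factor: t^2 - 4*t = (t - 4)*(t)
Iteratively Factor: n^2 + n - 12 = (n + 4)*(n - 3)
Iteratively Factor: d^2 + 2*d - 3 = (d + 3)*(d - 1)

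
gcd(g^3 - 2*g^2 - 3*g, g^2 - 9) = g - 3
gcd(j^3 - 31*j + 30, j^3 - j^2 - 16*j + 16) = j - 1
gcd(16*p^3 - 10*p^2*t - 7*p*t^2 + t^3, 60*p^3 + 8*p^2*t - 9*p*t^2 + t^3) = 2*p + t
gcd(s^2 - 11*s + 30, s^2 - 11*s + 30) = s^2 - 11*s + 30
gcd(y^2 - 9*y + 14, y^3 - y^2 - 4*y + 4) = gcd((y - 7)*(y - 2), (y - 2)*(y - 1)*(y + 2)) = y - 2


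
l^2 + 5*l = l*(l + 5)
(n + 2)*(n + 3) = n^2 + 5*n + 6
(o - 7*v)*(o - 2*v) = o^2 - 9*o*v + 14*v^2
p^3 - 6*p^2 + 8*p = p*(p - 4)*(p - 2)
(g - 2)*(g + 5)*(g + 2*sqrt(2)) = g^3 + 2*sqrt(2)*g^2 + 3*g^2 - 10*g + 6*sqrt(2)*g - 20*sqrt(2)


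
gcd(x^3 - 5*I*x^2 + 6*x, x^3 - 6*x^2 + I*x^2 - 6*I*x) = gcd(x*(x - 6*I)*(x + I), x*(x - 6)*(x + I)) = x^2 + I*x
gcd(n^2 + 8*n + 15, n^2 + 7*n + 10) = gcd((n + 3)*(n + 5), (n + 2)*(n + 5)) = n + 5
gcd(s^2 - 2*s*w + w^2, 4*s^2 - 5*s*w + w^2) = s - w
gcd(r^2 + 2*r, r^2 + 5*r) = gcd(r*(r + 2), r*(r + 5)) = r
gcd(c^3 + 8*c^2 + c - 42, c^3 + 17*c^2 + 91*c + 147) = c^2 + 10*c + 21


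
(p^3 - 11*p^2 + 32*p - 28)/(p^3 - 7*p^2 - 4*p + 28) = (p - 2)/(p + 2)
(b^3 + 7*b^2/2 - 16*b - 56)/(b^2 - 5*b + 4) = (b^2 + 15*b/2 + 14)/(b - 1)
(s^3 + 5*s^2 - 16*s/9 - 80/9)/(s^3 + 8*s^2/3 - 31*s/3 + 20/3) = (s + 4/3)/(s - 1)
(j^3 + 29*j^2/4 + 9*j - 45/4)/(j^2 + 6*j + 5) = (4*j^2 + 9*j - 9)/(4*(j + 1))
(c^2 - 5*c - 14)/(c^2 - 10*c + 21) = (c + 2)/(c - 3)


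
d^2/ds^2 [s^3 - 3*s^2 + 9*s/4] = 6*s - 6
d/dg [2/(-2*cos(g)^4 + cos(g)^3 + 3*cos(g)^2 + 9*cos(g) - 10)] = 2*(3*cos(g)^2 - 2*cos(3*g) + 9)*sin(g)/(2*(1 - cos(g)^2)^2 - cos(g)^3 + cos(g)^2 - 9*cos(g) + 8)^2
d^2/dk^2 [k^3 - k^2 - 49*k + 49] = 6*k - 2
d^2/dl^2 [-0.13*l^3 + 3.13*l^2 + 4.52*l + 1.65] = 6.26 - 0.78*l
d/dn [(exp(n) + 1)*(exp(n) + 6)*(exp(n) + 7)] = (3*exp(2*n) + 28*exp(n) + 55)*exp(n)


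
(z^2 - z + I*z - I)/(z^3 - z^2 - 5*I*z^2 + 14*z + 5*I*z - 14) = (z + I)/(z^2 - 5*I*z + 14)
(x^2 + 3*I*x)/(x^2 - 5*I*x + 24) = x/(x - 8*I)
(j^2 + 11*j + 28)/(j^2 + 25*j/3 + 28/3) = 3*(j + 4)/(3*j + 4)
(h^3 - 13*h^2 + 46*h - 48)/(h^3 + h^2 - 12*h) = (h^2 - 10*h + 16)/(h*(h + 4))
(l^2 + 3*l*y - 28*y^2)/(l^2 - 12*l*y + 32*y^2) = (-l - 7*y)/(-l + 8*y)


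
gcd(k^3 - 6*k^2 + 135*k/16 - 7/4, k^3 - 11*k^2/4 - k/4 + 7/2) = k - 7/4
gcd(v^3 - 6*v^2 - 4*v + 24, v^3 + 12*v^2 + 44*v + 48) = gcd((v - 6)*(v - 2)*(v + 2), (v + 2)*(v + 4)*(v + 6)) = v + 2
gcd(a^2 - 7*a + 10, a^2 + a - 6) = a - 2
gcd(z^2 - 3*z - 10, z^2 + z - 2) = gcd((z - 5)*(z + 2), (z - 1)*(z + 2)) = z + 2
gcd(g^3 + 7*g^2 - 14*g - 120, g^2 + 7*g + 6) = g + 6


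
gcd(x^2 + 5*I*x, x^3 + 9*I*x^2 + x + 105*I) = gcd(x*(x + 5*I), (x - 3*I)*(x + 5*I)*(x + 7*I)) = x + 5*I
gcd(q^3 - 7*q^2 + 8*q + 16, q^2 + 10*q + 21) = 1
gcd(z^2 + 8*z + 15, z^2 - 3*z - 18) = z + 3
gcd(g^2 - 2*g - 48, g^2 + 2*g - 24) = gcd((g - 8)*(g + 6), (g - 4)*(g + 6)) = g + 6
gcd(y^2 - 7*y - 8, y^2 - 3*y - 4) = y + 1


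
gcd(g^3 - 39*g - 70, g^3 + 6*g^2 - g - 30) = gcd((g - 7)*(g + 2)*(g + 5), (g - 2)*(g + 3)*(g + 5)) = g + 5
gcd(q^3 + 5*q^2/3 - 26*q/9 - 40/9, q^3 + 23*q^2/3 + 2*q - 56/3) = q + 2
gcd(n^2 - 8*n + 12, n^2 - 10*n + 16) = n - 2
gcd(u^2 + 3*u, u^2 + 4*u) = u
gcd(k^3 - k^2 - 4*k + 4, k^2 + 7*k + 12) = 1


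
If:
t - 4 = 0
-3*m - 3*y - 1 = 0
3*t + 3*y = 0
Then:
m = 11/3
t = 4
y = -4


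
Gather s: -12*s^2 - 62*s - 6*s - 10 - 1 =-12*s^2 - 68*s - 11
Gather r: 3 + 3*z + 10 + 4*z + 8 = 7*z + 21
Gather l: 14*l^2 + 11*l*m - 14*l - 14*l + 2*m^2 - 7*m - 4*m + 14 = 14*l^2 + l*(11*m - 28) + 2*m^2 - 11*m + 14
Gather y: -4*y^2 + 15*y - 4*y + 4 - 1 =-4*y^2 + 11*y + 3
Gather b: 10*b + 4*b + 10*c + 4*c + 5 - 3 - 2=14*b + 14*c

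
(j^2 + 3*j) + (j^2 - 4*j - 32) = 2*j^2 - j - 32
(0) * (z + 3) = 0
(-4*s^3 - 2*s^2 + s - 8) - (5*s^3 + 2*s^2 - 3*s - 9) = -9*s^3 - 4*s^2 + 4*s + 1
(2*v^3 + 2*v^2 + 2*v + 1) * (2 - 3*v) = -6*v^4 - 2*v^3 - 2*v^2 + v + 2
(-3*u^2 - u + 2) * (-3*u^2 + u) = 9*u^4 - 7*u^2 + 2*u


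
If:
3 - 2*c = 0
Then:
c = 3/2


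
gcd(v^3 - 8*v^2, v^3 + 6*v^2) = v^2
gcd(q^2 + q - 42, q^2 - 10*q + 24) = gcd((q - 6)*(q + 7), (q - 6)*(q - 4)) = q - 6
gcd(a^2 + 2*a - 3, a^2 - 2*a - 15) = a + 3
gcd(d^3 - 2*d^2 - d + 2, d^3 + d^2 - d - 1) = d^2 - 1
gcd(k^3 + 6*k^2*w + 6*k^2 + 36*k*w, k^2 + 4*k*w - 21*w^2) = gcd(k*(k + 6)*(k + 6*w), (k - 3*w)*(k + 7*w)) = 1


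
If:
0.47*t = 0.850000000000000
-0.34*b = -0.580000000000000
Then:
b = 1.71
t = 1.81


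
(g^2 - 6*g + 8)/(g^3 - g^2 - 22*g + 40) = 1/(g + 5)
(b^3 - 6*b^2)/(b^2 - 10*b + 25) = b^2*(b - 6)/(b^2 - 10*b + 25)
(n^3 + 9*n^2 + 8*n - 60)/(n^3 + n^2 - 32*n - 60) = (n^2 + 4*n - 12)/(n^2 - 4*n - 12)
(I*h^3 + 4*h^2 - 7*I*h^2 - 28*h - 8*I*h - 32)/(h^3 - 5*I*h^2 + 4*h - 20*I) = (I*h^3 + h^2*(4 - 7*I) + h*(-28 - 8*I) - 32)/(h^3 - 5*I*h^2 + 4*h - 20*I)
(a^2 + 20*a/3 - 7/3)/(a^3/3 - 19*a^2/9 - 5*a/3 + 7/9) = 3*(a + 7)/(a^2 - 6*a - 7)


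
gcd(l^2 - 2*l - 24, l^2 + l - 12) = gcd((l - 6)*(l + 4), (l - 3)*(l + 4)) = l + 4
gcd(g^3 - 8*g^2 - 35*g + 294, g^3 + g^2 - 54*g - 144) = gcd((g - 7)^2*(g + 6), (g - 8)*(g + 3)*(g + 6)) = g + 6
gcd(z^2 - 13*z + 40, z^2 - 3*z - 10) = z - 5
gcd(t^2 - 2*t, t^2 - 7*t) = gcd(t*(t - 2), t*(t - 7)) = t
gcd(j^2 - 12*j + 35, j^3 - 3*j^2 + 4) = 1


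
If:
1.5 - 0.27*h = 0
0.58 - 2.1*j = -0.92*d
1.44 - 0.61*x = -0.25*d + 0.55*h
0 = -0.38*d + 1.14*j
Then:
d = -2.64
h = 5.56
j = -0.88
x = -3.73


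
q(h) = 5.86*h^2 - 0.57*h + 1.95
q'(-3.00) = -35.73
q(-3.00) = 56.40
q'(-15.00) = -176.37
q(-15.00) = 1329.00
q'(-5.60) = -66.20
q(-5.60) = 188.91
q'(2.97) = 34.24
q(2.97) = 51.95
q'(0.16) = 1.31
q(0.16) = 2.01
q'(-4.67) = -55.30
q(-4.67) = 132.41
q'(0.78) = 8.57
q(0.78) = 5.07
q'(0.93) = 10.33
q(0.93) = 6.49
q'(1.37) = 15.49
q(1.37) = 12.17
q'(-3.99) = -47.33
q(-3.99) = 97.52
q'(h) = 11.72*h - 0.57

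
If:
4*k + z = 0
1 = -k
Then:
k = -1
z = 4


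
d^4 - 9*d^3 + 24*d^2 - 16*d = d*(d - 4)^2*(d - 1)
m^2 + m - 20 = (m - 4)*(m + 5)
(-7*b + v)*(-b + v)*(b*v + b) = 7*b^3*v + 7*b^3 - 8*b^2*v^2 - 8*b^2*v + b*v^3 + b*v^2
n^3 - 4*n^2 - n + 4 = (n - 4)*(n - 1)*(n + 1)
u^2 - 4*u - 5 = (u - 5)*(u + 1)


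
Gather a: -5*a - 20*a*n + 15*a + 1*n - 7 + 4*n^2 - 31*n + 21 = a*(10 - 20*n) + 4*n^2 - 30*n + 14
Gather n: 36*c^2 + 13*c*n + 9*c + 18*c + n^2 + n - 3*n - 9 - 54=36*c^2 + 27*c + n^2 + n*(13*c - 2) - 63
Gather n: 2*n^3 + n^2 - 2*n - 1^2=2*n^3 + n^2 - 2*n - 1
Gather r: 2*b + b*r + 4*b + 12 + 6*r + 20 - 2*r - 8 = 6*b + r*(b + 4) + 24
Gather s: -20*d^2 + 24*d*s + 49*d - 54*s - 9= -20*d^2 + 49*d + s*(24*d - 54) - 9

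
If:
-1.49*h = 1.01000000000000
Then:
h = -0.68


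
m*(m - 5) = m^2 - 5*m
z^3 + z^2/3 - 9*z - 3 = (z - 3)*(z + 1/3)*(z + 3)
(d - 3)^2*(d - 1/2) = d^3 - 13*d^2/2 + 12*d - 9/2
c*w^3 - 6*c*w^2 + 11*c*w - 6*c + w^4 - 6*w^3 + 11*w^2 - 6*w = (c + w)*(w - 3)*(w - 2)*(w - 1)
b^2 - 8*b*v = b*(b - 8*v)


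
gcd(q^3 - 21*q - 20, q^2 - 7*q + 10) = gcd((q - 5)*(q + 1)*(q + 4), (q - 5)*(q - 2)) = q - 5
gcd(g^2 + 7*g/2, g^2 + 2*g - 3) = 1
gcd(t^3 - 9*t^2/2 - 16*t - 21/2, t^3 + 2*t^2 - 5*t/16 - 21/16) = t + 1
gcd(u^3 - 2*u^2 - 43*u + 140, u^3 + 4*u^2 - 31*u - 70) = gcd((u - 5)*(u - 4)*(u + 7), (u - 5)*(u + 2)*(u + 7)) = u^2 + 2*u - 35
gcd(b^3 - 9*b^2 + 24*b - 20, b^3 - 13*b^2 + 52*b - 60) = b^2 - 7*b + 10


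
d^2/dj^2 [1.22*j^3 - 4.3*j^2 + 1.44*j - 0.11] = 7.32*j - 8.6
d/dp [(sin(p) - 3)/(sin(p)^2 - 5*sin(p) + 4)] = (6*sin(p) + cos(p)^2 - 12)*cos(p)/(sin(p)^2 - 5*sin(p) + 4)^2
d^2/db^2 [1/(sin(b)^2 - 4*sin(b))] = 2*(-2*sin(b) + 6 - 5/sin(b) - 12/sin(b)^2 + 16/sin(b)^3)/(sin(b) - 4)^3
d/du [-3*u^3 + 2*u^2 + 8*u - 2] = -9*u^2 + 4*u + 8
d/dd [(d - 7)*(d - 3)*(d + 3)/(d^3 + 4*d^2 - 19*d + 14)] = (11*d^4 - 20*d^3 + 22*d^2 - 700*d + 1071)/(d^6 + 8*d^5 - 22*d^4 - 124*d^3 + 473*d^2 - 532*d + 196)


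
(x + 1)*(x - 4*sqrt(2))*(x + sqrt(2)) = x^3 - 3*sqrt(2)*x^2 + x^2 - 8*x - 3*sqrt(2)*x - 8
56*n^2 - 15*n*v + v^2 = (-8*n + v)*(-7*n + v)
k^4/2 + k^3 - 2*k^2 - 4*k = k*(k/2 + 1)*(k - 2)*(k + 2)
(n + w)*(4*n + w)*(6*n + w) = 24*n^3 + 34*n^2*w + 11*n*w^2 + w^3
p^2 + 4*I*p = p*(p + 4*I)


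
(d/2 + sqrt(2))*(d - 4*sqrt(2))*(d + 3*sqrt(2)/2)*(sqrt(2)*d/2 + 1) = sqrt(2)*d^4/4 + d^3/4 - 23*sqrt(2)*d^2/4 - 23*d - 12*sqrt(2)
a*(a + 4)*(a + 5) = a^3 + 9*a^2 + 20*a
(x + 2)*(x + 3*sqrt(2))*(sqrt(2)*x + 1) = sqrt(2)*x^3 + 2*sqrt(2)*x^2 + 7*x^2 + 3*sqrt(2)*x + 14*x + 6*sqrt(2)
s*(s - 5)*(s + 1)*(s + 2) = s^4 - 2*s^3 - 13*s^2 - 10*s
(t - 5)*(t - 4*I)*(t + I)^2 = t^4 - 5*t^3 - 2*I*t^3 + 7*t^2 + 10*I*t^2 - 35*t + 4*I*t - 20*I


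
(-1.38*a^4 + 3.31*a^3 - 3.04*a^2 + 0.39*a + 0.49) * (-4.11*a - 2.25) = 5.6718*a^5 - 10.4991*a^4 + 5.0469*a^3 + 5.2371*a^2 - 2.8914*a - 1.1025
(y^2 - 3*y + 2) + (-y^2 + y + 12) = 14 - 2*y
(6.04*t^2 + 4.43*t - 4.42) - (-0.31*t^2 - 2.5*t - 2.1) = 6.35*t^2 + 6.93*t - 2.32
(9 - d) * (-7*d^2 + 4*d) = 7*d^3 - 67*d^2 + 36*d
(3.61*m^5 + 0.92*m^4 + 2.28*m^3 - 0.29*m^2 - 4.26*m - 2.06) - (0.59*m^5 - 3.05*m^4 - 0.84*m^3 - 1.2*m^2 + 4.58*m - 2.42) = 3.02*m^5 + 3.97*m^4 + 3.12*m^3 + 0.91*m^2 - 8.84*m + 0.36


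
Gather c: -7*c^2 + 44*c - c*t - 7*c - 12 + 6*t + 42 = -7*c^2 + c*(37 - t) + 6*t + 30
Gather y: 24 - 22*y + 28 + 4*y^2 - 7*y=4*y^2 - 29*y + 52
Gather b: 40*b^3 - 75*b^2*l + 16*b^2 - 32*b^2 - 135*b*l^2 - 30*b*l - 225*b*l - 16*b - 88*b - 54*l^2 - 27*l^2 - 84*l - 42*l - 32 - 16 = 40*b^3 + b^2*(-75*l - 16) + b*(-135*l^2 - 255*l - 104) - 81*l^2 - 126*l - 48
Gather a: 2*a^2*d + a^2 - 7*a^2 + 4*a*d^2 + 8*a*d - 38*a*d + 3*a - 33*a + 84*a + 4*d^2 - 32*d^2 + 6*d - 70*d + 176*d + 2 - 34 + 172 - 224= a^2*(2*d - 6) + a*(4*d^2 - 30*d + 54) - 28*d^2 + 112*d - 84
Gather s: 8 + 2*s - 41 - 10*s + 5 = -8*s - 28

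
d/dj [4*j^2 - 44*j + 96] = 8*j - 44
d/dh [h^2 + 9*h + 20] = 2*h + 9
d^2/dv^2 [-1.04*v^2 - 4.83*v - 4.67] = -2.08000000000000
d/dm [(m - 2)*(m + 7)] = 2*m + 5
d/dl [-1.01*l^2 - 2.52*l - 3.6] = -2.02*l - 2.52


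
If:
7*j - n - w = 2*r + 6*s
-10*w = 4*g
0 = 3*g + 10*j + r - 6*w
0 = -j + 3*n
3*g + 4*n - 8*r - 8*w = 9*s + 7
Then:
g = -5*w/2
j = 489*w/248 + 21/124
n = 163*w/248 + 7/124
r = -771*w/124 - 105/62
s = 127*w/31 + 70/93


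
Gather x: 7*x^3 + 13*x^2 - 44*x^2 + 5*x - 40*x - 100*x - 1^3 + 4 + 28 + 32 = 7*x^3 - 31*x^2 - 135*x + 63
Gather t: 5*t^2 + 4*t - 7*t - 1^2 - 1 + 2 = 5*t^2 - 3*t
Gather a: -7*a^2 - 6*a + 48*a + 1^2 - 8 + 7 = -7*a^2 + 42*a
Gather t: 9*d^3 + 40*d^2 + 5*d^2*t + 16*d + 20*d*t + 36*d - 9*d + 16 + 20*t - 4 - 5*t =9*d^3 + 40*d^2 + 43*d + t*(5*d^2 + 20*d + 15) + 12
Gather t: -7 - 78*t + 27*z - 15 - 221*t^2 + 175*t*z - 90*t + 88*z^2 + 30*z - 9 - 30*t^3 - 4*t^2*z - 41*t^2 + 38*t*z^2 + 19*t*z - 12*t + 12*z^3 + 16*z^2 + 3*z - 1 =-30*t^3 + t^2*(-4*z - 262) + t*(38*z^2 + 194*z - 180) + 12*z^3 + 104*z^2 + 60*z - 32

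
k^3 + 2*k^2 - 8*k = k*(k - 2)*(k + 4)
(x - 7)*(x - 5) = x^2 - 12*x + 35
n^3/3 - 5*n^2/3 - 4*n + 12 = (n/3 + 1)*(n - 6)*(n - 2)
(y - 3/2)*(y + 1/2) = y^2 - y - 3/4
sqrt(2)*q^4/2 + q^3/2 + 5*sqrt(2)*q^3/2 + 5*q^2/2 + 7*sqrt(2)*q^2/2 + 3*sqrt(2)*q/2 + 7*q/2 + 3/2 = (q + 1)^2*(q + 3)*(sqrt(2)*q/2 + 1/2)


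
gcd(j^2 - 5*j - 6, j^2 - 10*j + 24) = j - 6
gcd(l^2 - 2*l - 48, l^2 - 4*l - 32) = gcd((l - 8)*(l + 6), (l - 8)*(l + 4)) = l - 8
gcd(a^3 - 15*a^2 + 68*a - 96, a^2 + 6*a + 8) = 1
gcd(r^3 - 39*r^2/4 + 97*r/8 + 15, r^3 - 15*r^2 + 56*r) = r - 8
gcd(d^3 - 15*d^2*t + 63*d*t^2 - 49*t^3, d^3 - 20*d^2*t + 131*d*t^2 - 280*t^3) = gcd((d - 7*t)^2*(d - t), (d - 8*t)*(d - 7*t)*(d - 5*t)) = -d + 7*t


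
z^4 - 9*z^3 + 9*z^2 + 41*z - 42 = (z - 7)*(z - 3)*(z - 1)*(z + 2)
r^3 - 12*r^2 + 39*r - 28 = (r - 7)*(r - 4)*(r - 1)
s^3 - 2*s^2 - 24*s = s*(s - 6)*(s + 4)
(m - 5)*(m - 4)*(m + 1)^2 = m^4 - 7*m^3 + 3*m^2 + 31*m + 20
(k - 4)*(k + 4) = k^2 - 16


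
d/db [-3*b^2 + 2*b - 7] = 2 - 6*b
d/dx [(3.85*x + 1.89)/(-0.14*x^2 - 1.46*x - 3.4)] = (0.539*x^2 + 0.5292*x - 10.3306)/(0.0196*x^4 + 0.4088*x^3 + 3.0836*x^2 + 9.928*x + 11.56)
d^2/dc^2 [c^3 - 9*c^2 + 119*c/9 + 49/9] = 6*c - 18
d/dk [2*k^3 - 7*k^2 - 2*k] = 6*k^2 - 14*k - 2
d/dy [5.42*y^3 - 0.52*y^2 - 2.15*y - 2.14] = 16.26*y^2 - 1.04*y - 2.15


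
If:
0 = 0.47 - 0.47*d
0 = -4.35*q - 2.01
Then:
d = 1.00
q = -0.46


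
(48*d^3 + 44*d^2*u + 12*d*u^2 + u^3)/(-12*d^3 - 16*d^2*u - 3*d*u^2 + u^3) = (24*d^2 + 10*d*u + u^2)/(-6*d^2 - 5*d*u + u^2)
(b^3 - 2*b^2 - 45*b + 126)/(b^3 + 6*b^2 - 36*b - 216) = (b^2 + 4*b - 21)/(b^2 + 12*b + 36)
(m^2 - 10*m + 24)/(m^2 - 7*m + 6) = (m - 4)/(m - 1)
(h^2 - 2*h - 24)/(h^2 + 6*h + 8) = (h - 6)/(h + 2)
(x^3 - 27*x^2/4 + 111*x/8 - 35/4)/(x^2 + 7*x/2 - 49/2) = (4*x^2 - 13*x + 10)/(4*(x + 7))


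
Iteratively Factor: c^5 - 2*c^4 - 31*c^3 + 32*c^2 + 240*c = (c + 3)*(c^4 - 5*c^3 - 16*c^2 + 80*c) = (c - 5)*(c + 3)*(c^3 - 16*c) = (c - 5)*(c - 4)*(c + 3)*(c^2 + 4*c) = (c - 5)*(c - 4)*(c + 3)*(c + 4)*(c)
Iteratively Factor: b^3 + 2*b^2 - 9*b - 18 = (b + 3)*(b^2 - b - 6) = (b + 2)*(b + 3)*(b - 3)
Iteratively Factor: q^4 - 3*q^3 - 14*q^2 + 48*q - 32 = (q - 2)*(q^3 - q^2 - 16*q + 16) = (q - 2)*(q - 1)*(q^2 - 16) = (q - 4)*(q - 2)*(q - 1)*(q + 4)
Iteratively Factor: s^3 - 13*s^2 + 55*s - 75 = (s - 3)*(s^2 - 10*s + 25) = (s - 5)*(s - 3)*(s - 5)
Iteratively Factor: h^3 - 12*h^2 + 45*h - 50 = (h - 5)*(h^2 - 7*h + 10) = (h - 5)^2*(h - 2)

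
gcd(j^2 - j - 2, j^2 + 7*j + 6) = j + 1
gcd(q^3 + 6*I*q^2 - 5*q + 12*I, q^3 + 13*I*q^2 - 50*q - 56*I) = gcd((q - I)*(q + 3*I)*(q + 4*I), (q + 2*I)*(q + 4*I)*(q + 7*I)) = q + 4*I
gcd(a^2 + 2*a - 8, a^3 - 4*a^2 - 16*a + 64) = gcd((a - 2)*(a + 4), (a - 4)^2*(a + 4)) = a + 4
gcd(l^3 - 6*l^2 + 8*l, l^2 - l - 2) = l - 2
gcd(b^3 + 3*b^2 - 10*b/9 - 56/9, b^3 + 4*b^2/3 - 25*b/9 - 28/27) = b^2 + b - 28/9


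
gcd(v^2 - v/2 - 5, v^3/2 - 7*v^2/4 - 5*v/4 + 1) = 1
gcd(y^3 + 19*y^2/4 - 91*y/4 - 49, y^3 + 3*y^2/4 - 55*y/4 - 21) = y^2 - 9*y/4 - 7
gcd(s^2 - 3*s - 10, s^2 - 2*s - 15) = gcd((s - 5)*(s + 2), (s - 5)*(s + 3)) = s - 5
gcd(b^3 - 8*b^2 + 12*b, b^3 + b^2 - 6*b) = b^2 - 2*b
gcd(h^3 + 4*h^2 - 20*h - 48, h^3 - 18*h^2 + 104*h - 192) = h - 4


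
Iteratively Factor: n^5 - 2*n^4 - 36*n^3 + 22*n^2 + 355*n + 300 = (n - 5)*(n^4 + 3*n^3 - 21*n^2 - 83*n - 60) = (n - 5)*(n + 1)*(n^3 + 2*n^2 - 23*n - 60) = (n - 5)^2*(n + 1)*(n^2 + 7*n + 12) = (n - 5)^2*(n + 1)*(n + 3)*(n + 4)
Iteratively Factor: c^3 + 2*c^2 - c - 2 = (c - 1)*(c^2 + 3*c + 2) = (c - 1)*(c + 1)*(c + 2)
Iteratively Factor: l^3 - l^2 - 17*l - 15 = (l + 3)*(l^2 - 4*l - 5) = (l - 5)*(l + 3)*(l + 1)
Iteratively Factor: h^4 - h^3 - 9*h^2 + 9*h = (h - 3)*(h^3 + 2*h^2 - 3*h) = (h - 3)*(h - 1)*(h^2 + 3*h) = (h - 3)*(h - 1)*(h + 3)*(h)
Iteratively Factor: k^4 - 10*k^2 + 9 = (k - 3)*(k^3 + 3*k^2 - k - 3) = (k - 3)*(k + 3)*(k^2 - 1) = (k - 3)*(k + 1)*(k + 3)*(k - 1)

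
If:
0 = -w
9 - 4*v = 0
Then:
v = 9/4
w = 0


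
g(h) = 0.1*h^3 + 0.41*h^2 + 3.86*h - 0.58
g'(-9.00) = 20.78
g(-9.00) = -75.01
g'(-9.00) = 20.78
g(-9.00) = -75.01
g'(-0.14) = 3.75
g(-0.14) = -1.11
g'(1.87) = 6.44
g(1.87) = 8.73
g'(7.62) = 27.53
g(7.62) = 96.88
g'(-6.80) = 12.16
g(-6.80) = -39.31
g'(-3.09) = 4.19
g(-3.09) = -11.54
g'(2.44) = 7.65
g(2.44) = 12.73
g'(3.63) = 10.79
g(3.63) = 23.62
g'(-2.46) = 3.66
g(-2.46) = -9.08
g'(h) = 0.3*h^2 + 0.82*h + 3.86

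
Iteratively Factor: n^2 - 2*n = (n)*(n - 2)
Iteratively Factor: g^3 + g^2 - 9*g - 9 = (g - 3)*(g^2 + 4*g + 3) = (g - 3)*(g + 1)*(g + 3)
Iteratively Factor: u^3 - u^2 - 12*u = (u + 3)*(u^2 - 4*u) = (u - 4)*(u + 3)*(u)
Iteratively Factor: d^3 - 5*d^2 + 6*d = (d - 2)*(d^2 - 3*d) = d*(d - 2)*(d - 3)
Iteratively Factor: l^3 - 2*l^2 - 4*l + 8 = (l - 2)*(l^2 - 4) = (l - 2)^2*(l + 2)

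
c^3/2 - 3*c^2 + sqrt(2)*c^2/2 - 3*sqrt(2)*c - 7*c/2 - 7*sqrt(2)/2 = (c/2 + sqrt(2)/2)*(c - 7)*(c + 1)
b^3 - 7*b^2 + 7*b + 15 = (b - 5)*(b - 3)*(b + 1)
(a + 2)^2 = a^2 + 4*a + 4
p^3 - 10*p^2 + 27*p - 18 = (p - 6)*(p - 3)*(p - 1)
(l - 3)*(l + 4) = l^2 + l - 12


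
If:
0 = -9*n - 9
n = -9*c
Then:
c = 1/9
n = -1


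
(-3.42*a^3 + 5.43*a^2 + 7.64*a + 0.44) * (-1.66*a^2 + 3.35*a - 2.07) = 5.6772*a^5 - 20.4708*a^4 + 12.5875*a^3 + 13.6235*a^2 - 14.3408*a - 0.9108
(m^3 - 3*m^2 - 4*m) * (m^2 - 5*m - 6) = m^5 - 8*m^4 + 5*m^3 + 38*m^2 + 24*m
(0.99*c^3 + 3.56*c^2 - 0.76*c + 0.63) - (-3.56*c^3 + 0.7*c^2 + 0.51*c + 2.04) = 4.55*c^3 + 2.86*c^2 - 1.27*c - 1.41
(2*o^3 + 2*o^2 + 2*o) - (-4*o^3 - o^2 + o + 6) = 6*o^3 + 3*o^2 + o - 6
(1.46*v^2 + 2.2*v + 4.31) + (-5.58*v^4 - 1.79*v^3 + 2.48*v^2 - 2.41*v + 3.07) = -5.58*v^4 - 1.79*v^3 + 3.94*v^2 - 0.21*v + 7.38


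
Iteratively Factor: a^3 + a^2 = (a)*(a^2 + a) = a^2*(a + 1)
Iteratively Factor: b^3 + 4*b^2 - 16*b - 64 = (b - 4)*(b^2 + 8*b + 16) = (b - 4)*(b + 4)*(b + 4)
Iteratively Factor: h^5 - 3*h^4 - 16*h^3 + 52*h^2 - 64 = (h - 2)*(h^4 - h^3 - 18*h^2 + 16*h + 32) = (h - 2)*(h + 1)*(h^3 - 2*h^2 - 16*h + 32) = (h - 2)^2*(h + 1)*(h^2 - 16) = (h - 4)*(h - 2)^2*(h + 1)*(h + 4)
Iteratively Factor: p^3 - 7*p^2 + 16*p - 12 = (p - 2)*(p^2 - 5*p + 6) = (p - 2)^2*(p - 3)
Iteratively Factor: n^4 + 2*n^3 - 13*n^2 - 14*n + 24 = (n + 2)*(n^3 - 13*n + 12) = (n + 2)*(n + 4)*(n^2 - 4*n + 3) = (n - 3)*(n + 2)*(n + 4)*(n - 1)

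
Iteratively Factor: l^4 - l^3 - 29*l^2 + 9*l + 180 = (l + 3)*(l^3 - 4*l^2 - 17*l + 60) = (l - 3)*(l + 3)*(l^2 - l - 20) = (l - 3)*(l + 3)*(l + 4)*(l - 5)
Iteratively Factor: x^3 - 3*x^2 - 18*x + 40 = (x + 4)*(x^2 - 7*x + 10) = (x - 5)*(x + 4)*(x - 2)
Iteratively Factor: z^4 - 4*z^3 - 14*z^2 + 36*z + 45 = (z + 1)*(z^3 - 5*z^2 - 9*z + 45) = (z - 3)*(z + 1)*(z^2 - 2*z - 15) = (z - 3)*(z + 1)*(z + 3)*(z - 5)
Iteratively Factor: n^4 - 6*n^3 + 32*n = (n + 2)*(n^3 - 8*n^2 + 16*n) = (n - 4)*(n + 2)*(n^2 - 4*n) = (n - 4)^2*(n + 2)*(n)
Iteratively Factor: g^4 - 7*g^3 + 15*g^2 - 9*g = (g - 3)*(g^3 - 4*g^2 + 3*g) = (g - 3)^2*(g^2 - g) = (g - 3)^2*(g - 1)*(g)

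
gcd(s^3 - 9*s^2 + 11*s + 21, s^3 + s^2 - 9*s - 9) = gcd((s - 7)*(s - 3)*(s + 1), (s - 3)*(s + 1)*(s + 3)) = s^2 - 2*s - 3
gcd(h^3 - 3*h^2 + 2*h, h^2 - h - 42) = 1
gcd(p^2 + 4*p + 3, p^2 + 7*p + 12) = p + 3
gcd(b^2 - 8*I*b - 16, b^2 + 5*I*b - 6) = 1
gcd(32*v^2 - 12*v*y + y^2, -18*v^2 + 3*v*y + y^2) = 1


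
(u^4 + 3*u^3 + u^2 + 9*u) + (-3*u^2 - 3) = u^4 + 3*u^3 - 2*u^2 + 9*u - 3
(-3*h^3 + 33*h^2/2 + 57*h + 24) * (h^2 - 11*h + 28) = -3*h^5 + 99*h^4/2 - 417*h^3/2 - 141*h^2 + 1332*h + 672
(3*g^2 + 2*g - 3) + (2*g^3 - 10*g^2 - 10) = 2*g^3 - 7*g^2 + 2*g - 13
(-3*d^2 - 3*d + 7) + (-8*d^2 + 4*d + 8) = -11*d^2 + d + 15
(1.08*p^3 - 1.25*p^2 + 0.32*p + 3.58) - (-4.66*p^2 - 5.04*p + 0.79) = 1.08*p^3 + 3.41*p^2 + 5.36*p + 2.79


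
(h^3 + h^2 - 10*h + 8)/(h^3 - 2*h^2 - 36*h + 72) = (h^2 + 3*h - 4)/(h^2 - 36)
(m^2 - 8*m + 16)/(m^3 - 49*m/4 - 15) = 4*(m - 4)/(4*m^2 + 16*m + 15)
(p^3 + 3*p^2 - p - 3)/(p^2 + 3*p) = p - 1/p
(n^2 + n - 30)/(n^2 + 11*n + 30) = (n - 5)/(n + 5)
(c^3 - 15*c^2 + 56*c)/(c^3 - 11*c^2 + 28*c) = (c - 8)/(c - 4)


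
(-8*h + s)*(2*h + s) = -16*h^2 - 6*h*s + s^2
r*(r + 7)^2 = r^3 + 14*r^2 + 49*r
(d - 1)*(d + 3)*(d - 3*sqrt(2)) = d^3 - 3*sqrt(2)*d^2 + 2*d^2 - 6*sqrt(2)*d - 3*d + 9*sqrt(2)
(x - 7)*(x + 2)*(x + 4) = x^3 - x^2 - 34*x - 56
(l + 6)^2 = l^2 + 12*l + 36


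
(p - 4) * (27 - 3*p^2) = -3*p^3 + 12*p^2 + 27*p - 108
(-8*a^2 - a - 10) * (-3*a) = 24*a^3 + 3*a^2 + 30*a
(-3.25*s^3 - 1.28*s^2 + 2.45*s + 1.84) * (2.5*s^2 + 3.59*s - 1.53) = -8.125*s^5 - 14.8675*s^4 + 6.5023*s^3 + 15.3539*s^2 + 2.8571*s - 2.8152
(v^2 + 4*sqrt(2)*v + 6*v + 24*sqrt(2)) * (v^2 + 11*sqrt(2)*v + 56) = v^4 + 6*v^3 + 15*sqrt(2)*v^3 + 90*sqrt(2)*v^2 + 144*v^2 + 224*sqrt(2)*v + 864*v + 1344*sqrt(2)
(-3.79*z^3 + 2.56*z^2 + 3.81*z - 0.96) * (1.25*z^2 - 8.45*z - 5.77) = -4.7375*z^5 + 35.2255*z^4 + 4.9988*z^3 - 48.1657*z^2 - 13.8717*z + 5.5392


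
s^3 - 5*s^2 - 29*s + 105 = (s - 7)*(s - 3)*(s + 5)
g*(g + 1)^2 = g^3 + 2*g^2 + g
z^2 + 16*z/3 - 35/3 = (z - 5/3)*(z + 7)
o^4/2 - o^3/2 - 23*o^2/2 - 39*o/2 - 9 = (o/2 + 1/2)*(o - 6)*(o + 1)*(o + 3)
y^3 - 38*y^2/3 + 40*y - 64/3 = (y - 8)*(y - 4)*(y - 2/3)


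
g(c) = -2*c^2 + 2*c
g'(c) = 2 - 4*c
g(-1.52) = -7.66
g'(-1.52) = 8.08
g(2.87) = -10.73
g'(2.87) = -9.48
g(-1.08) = -4.49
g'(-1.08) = 6.32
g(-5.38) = -68.65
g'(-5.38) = 23.52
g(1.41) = -1.16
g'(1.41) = -3.64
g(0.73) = 0.39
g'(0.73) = -0.92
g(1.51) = -1.54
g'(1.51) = -4.04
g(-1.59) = -8.24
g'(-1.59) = 8.36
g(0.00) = 0.00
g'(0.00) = 2.00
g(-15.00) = -480.00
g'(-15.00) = 62.00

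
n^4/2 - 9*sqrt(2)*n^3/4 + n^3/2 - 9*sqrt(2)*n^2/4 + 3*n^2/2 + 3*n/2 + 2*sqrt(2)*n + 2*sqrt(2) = (n/2 + 1/2)*(n - 4*sqrt(2))*(n - sqrt(2))*(n + sqrt(2)/2)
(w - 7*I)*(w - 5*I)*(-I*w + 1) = -I*w^3 - 11*w^2 + 23*I*w - 35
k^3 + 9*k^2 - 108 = (k - 3)*(k + 6)^2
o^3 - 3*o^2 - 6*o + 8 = (o - 4)*(o - 1)*(o + 2)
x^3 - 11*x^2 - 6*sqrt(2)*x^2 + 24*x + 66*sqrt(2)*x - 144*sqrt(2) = (x - 8)*(x - 3)*(x - 6*sqrt(2))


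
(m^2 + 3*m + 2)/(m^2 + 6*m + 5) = (m + 2)/(m + 5)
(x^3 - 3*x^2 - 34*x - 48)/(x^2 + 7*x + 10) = (x^2 - 5*x - 24)/(x + 5)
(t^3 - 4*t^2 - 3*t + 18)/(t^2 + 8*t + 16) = (t^3 - 4*t^2 - 3*t + 18)/(t^2 + 8*t + 16)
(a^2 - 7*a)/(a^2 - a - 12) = a*(7 - a)/(-a^2 + a + 12)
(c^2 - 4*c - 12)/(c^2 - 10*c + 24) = (c + 2)/(c - 4)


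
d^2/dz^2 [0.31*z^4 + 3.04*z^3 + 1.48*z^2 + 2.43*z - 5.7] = 3.72*z^2 + 18.24*z + 2.96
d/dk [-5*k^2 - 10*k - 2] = -10*k - 10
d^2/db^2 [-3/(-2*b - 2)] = 3/(b + 1)^3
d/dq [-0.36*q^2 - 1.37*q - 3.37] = -0.72*q - 1.37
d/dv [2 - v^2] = -2*v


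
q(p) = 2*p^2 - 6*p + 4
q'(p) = 4*p - 6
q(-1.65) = 19.34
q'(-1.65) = -12.60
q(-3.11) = 42.00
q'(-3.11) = -18.44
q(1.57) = -0.49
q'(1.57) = 0.28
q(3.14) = 4.88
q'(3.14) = 6.56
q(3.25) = 5.62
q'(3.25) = 7.00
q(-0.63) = 8.57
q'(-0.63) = -8.52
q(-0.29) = 5.91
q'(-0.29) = -7.16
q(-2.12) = 25.71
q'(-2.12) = -14.48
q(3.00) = 4.00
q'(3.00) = 6.00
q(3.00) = 4.00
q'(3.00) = 6.00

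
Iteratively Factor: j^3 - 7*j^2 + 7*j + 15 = (j - 5)*(j^2 - 2*j - 3) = (j - 5)*(j + 1)*(j - 3)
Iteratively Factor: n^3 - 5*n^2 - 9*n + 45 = (n - 5)*(n^2 - 9) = (n - 5)*(n - 3)*(n + 3)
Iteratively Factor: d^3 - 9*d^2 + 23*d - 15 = (d - 3)*(d^2 - 6*d + 5) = (d - 3)*(d - 1)*(d - 5)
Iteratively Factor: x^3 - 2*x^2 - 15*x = (x + 3)*(x^2 - 5*x) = (x - 5)*(x + 3)*(x)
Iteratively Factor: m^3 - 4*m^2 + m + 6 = (m + 1)*(m^2 - 5*m + 6) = (m - 3)*(m + 1)*(m - 2)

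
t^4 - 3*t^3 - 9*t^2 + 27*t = t*(t - 3)^2*(t + 3)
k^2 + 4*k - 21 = (k - 3)*(k + 7)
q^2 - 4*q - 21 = (q - 7)*(q + 3)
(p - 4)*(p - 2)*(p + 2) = p^3 - 4*p^2 - 4*p + 16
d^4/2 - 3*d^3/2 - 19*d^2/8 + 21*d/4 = d*(d/2 + 1)*(d - 7/2)*(d - 3/2)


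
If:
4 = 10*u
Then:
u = 2/5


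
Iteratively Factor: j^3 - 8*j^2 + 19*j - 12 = (j - 3)*(j^2 - 5*j + 4) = (j - 3)*(j - 1)*(j - 4)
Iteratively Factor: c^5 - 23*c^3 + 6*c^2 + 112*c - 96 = (c + 3)*(c^4 - 3*c^3 - 14*c^2 + 48*c - 32) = (c - 4)*(c + 3)*(c^3 + c^2 - 10*c + 8) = (c - 4)*(c - 2)*(c + 3)*(c^2 + 3*c - 4) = (c - 4)*(c - 2)*(c + 3)*(c + 4)*(c - 1)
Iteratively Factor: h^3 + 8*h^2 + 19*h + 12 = (h + 3)*(h^2 + 5*h + 4) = (h + 3)*(h + 4)*(h + 1)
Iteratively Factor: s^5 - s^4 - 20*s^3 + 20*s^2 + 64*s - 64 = (s - 2)*(s^4 + s^3 - 18*s^2 - 16*s + 32) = (s - 2)*(s + 2)*(s^3 - s^2 - 16*s + 16) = (s - 2)*(s - 1)*(s + 2)*(s^2 - 16) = (s - 4)*(s - 2)*(s - 1)*(s + 2)*(s + 4)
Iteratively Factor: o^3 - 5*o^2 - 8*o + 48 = (o + 3)*(o^2 - 8*o + 16) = (o - 4)*(o + 3)*(o - 4)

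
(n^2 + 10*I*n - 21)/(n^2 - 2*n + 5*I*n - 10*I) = (n^2 + 10*I*n - 21)/(n^2 + n*(-2 + 5*I) - 10*I)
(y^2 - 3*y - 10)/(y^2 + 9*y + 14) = (y - 5)/(y + 7)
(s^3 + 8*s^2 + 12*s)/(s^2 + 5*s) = (s^2 + 8*s + 12)/(s + 5)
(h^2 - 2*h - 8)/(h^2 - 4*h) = (h + 2)/h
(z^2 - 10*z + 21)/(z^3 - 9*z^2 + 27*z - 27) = (z - 7)/(z^2 - 6*z + 9)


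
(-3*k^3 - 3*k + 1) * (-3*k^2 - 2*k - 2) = 9*k^5 + 6*k^4 + 15*k^3 + 3*k^2 + 4*k - 2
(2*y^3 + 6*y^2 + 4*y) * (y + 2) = 2*y^4 + 10*y^3 + 16*y^2 + 8*y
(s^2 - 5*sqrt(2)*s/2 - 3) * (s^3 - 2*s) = s^5 - 5*sqrt(2)*s^4/2 - 5*s^3 + 5*sqrt(2)*s^2 + 6*s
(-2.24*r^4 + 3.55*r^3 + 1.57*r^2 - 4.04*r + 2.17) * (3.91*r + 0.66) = -8.7584*r^5 + 12.4021*r^4 + 8.4817*r^3 - 14.7602*r^2 + 5.8183*r + 1.4322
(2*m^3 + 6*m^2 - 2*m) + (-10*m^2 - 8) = 2*m^3 - 4*m^2 - 2*m - 8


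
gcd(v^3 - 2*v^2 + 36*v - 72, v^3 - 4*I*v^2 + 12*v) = v - 6*I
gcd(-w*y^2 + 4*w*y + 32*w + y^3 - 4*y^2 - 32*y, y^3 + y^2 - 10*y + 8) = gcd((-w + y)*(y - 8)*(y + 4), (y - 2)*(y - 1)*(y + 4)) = y + 4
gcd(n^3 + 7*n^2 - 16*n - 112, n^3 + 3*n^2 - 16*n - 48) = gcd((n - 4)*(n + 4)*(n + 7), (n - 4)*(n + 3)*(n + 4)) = n^2 - 16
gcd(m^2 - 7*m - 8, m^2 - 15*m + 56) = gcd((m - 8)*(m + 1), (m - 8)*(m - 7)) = m - 8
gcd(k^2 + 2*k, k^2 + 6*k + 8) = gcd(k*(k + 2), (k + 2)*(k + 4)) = k + 2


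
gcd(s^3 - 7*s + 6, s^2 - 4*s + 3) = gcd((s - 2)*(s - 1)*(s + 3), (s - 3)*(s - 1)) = s - 1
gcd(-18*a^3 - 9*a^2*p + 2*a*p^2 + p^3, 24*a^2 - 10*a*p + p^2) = 1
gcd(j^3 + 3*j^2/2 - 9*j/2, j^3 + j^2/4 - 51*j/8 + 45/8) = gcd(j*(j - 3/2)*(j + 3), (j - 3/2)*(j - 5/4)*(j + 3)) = j^2 + 3*j/2 - 9/2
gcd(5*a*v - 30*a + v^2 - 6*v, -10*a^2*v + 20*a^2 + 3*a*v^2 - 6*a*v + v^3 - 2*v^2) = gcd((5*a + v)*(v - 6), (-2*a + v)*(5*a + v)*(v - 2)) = 5*a + v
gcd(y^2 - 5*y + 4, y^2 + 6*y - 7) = y - 1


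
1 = 1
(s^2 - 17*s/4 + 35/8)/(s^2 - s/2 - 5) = (s - 7/4)/(s + 2)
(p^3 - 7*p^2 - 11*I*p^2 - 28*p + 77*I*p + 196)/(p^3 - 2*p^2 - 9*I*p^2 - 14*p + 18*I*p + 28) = (p^2 - p*(7 + 4*I) + 28*I)/(p^2 - 2*p*(1 + I) + 4*I)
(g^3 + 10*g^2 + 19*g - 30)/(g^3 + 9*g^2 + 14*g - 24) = (g + 5)/(g + 4)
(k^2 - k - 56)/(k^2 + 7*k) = (k - 8)/k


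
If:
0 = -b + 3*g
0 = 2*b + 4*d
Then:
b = 3*g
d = -3*g/2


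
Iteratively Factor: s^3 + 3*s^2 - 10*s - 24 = (s + 4)*(s^2 - s - 6) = (s + 2)*(s + 4)*(s - 3)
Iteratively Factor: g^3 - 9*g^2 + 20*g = (g - 5)*(g^2 - 4*g) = g*(g - 5)*(g - 4)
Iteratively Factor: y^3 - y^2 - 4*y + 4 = (y + 2)*(y^2 - 3*y + 2) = (y - 2)*(y + 2)*(y - 1)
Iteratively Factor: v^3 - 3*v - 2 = (v + 1)*(v^2 - v - 2) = (v - 2)*(v + 1)*(v + 1)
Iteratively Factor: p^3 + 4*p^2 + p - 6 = (p + 3)*(p^2 + p - 2) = (p - 1)*(p + 3)*(p + 2)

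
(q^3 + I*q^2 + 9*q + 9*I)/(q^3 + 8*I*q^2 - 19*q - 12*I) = (q - 3*I)/(q + 4*I)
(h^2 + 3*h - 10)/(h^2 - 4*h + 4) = (h + 5)/(h - 2)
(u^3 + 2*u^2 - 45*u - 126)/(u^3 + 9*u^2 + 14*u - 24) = (u^2 - 4*u - 21)/(u^2 + 3*u - 4)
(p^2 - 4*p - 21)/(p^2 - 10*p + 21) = (p + 3)/(p - 3)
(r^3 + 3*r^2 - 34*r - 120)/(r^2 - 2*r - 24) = r + 5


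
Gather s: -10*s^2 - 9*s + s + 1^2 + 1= -10*s^2 - 8*s + 2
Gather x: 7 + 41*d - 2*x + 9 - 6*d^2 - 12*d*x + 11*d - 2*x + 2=-6*d^2 + 52*d + x*(-12*d - 4) + 18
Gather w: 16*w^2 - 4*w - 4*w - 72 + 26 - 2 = 16*w^2 - 8*w - 48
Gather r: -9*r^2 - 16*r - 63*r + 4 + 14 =-9*r^2 - 79*r + 18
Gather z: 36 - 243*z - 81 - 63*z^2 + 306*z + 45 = -63*z^2 + 63*z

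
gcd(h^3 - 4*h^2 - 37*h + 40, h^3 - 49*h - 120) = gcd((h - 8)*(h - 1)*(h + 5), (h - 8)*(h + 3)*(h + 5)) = h^2 - 3*h - 40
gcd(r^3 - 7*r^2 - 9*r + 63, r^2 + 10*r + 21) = r + 3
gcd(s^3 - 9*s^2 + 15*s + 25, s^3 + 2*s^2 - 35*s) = s - 5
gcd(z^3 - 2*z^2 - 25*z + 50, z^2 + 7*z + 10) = z + 5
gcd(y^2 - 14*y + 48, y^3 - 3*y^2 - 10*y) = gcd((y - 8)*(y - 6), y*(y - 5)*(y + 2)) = 1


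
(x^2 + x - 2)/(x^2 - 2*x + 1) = (x + 2)/(x - 1)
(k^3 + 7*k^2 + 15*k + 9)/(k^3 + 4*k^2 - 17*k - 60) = (k^2 + 4*k + 3)/(k^2 + k - 20)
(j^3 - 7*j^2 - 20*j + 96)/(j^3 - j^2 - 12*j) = (-j^3 + 7*j^2 + 20*j - 96)/(j*(-j^2 + j + 12))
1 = 1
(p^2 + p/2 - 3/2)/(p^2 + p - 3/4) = 2*(p - 1)/(2*p - 1)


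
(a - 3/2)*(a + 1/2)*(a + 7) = a^3 + 6*a^2 - 31*a/4 - 21/4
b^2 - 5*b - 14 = (b - 7)*(b + 2)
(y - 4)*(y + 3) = y^2 - y - 12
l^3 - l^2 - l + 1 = (l - 1)^2*(l + 1)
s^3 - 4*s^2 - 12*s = s*(s - 6)*(s + 2)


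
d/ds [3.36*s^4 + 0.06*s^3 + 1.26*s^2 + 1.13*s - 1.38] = 13.44*s^3 + 0.18*s^2 + 2.52*s + 1.13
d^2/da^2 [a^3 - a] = 6*a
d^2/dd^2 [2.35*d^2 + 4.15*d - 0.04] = 4.70000000000000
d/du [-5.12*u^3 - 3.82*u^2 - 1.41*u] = -15.36*u^2 - 7.64*u - 1.41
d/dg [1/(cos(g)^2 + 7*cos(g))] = (2*cos(g) + 7)*sin(g)/((cos(g) + 7)^2*cos(g)^2)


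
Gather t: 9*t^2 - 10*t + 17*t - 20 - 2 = 9*t^2 + 7*t - 22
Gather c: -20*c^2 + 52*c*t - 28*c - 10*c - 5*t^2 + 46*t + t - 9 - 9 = -20*c^2 + c*(52*t - 38) - 5*t^2 + 47*t - 18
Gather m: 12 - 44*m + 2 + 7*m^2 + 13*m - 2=7*m^2 - 31*m + 12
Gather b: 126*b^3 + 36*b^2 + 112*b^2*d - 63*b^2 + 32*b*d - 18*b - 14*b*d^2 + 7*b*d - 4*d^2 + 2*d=126*b^3 + b^2*(112*d - 27) + b*(-14*d^2 + 39*d - 18) - 4*d^2 + 2*d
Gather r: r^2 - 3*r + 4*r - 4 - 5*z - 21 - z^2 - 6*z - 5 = r^2 + r - z^2 - 11*z - 30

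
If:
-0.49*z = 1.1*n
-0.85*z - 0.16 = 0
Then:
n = 0.08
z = -0.19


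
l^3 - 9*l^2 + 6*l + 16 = (l - 8)*(l - 2)*(l + 1)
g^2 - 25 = (g - 5)*(g + 5)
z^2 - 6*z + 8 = (z - 4)*(z - 2)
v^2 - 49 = (v - 7)*(v + 7)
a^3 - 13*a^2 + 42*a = a*(a - 7)*(a - 6)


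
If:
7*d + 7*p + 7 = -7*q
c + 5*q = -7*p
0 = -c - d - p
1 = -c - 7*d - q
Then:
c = 5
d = -10/7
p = -25/7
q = 4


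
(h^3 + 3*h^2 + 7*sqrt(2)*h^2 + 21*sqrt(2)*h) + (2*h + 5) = h^3 + 3*h^2 + 7*sqrt(2)*h^2 + 2*h + 21*sqrt(2)*h + 5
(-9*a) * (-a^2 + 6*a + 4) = 9*a^3 - 54*a^2 - 36*a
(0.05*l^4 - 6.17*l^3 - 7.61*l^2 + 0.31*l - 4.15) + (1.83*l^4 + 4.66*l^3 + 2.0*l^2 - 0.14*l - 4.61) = 1.88*l^4 - 1.51*l^3 - 5.61*l^2 + 0.17*l - 8.76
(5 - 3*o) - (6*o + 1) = 4 - 9*o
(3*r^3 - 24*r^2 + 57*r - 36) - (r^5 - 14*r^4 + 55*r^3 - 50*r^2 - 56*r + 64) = -r^5 + 14*r^4 - 52*r^3 + 26*r^2 + 113*r - 100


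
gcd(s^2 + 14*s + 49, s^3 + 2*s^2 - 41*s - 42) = s + 7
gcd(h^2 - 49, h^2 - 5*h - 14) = h - 7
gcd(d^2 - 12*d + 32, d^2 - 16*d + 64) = d - 8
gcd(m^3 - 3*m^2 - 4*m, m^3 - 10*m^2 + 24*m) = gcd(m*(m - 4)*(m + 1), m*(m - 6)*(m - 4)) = m^2 - 4*m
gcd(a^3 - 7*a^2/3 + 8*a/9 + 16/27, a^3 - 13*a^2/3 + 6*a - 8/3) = a - 4/3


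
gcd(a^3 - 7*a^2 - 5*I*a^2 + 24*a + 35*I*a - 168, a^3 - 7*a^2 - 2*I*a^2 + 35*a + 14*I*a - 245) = a - 7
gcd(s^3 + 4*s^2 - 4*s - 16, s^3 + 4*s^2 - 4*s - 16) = s^3 + 4*s^2 - 4*s - 16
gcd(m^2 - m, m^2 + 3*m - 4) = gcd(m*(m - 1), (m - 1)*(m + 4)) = m - 1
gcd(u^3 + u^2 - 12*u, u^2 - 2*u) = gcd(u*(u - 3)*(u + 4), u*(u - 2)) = u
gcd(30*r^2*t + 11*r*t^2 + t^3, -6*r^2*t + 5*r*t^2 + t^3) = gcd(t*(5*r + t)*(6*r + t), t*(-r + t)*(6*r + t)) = 6*r*t + t^2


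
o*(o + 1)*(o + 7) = o^3 + 8*o^2 + 7*o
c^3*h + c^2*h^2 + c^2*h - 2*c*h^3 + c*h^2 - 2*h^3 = (c - h)*(c + 2*h)*(c*h + h)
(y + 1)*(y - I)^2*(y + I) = y^4 + y^3 - I*y^3 + y^2 - I*y^2 + y - I*y - I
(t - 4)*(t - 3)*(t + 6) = t^3 - t^2 - 30*t + 72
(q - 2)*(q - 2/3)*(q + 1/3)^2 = q^4 - 2*q^3 - q^2/3 + 16*q/27 + 4/27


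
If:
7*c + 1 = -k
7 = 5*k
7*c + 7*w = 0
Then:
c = -12/35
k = 7/5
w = 12/35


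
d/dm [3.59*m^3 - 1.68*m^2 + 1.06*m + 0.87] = 10.77*m^2 - 3.36*m + 1.06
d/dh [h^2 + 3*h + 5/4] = 2*h + 3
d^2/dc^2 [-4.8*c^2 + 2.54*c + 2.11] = -9.60000000000000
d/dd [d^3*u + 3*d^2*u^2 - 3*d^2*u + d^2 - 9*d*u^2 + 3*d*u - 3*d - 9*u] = 3*d^2*u + 6*d*u^2 - 6*d*u + 2*d - 9*u^2 + 3*u - 3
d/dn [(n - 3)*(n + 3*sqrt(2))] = 2*n - 3 + 3*sqrt(2)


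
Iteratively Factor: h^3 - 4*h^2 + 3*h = (h)*(h^2 - 4*h + 3) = h*(h - 1)*(h - 3)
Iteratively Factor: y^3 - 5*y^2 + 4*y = (y - 1)*(y^2 - 4*y) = (y - 4)*(y - 1)*(y)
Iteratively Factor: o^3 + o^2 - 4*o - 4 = (o + 1)*(o^2 - 4) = (o + 1)*(o + 2)*(o - 2)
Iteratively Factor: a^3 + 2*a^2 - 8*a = (a - 2)*(a^2 + 4*a) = a*(a - 2)*(a + 4)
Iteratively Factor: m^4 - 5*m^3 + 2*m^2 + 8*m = (m + 1)*(m^3 - 6*m^2 + 8*m) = m*(m + 1)*(m^2 - 6*m + 8) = m*(m - 4)*(m + 1)*(m - 2)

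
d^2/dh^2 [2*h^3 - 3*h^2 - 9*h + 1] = 12*h - 6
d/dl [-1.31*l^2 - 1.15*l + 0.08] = -2.62*l - 1.15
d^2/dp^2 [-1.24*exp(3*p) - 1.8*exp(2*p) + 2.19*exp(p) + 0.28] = (-11.16*exp(2*p) - 7.2*exp(p) + 2.19)*exp(p)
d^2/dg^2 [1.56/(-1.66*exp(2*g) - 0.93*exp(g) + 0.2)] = (-1.56*(3.32*exp(g) + 0.93)*(6.64*exp(g) + 1.86)*exp(g) + (10.3584*exp(g) + 1.4508)*(1.66*exp(2*g) + 0.93*exp(g) - 0.2))*exp(g)/(1.66*exp(2*g) + 0.93*exp(g) - 0.2)^3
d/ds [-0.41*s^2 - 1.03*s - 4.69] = -0.82*s - 1.03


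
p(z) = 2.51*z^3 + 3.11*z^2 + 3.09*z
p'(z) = 7.53*z^2 + 6.22*z + 3.09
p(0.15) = 0.54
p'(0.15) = 4.19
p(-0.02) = -0.06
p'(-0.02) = 2.97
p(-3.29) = -65.89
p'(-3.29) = 64.13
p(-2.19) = -18.21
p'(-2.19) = 25.58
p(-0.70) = -1.50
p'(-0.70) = 2.43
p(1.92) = 35.16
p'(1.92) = 42.79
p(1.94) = 36.03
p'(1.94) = 43.50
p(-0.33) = -0.77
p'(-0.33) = 1.86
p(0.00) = 0.00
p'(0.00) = 3.09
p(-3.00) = -49.05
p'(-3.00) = 52.20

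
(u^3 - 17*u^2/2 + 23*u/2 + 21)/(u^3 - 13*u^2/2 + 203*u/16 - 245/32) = 16*(u^2 - 5*u - 6)/(16*u^2 - 48*u + 35)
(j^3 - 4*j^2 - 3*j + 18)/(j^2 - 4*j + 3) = (j^2 - j - 6)/(j - 1)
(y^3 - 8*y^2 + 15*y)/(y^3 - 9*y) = (y - 5)/(y + 3)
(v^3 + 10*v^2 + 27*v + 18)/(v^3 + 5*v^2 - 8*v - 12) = (v + 3)/(v - 2)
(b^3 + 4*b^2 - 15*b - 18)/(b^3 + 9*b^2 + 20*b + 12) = (b - 3)/(b + 2)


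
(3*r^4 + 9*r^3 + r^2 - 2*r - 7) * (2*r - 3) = 6*r^5 + 9*r^4 - 25*r^3 - 7*r^2 - 8*r + 21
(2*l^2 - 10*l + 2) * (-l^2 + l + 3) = -2*l^4 + 12*l^3 - 6*l^2 - 28*l + 6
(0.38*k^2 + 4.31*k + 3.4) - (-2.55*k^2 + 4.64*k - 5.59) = 2.93*k^2 - 0.33*k + 8.99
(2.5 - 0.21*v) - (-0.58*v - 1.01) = 0.37*v + 3.51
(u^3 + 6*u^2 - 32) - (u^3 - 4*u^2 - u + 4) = 10*u^2 + u - 36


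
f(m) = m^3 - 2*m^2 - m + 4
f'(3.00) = 14.00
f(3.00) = 10.00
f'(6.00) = 83.00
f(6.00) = 142.00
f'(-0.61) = 2.56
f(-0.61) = 3.64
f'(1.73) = 1.06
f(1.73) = 1.46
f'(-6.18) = 138.30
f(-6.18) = -302.23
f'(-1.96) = 18.36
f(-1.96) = -9.25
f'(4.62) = 44.55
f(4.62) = 55.30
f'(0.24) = -1.79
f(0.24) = 3.66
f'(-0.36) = 0.83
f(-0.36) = 4.05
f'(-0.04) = -0.84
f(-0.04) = 4.04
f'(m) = 3*m^2 - 4*m - 1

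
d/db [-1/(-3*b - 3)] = -1/(3*(b + 1)^2)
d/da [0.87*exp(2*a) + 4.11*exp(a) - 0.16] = (1.74*exp(a) + 4.11)*exp(a)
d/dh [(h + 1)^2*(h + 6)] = (h + 1)*(3*h + 13)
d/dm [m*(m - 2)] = 2*m - 2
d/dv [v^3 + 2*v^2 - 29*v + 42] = 3*v^2 + 4*v - 29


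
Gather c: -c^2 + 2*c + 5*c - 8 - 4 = -c^2 + 7*c - 12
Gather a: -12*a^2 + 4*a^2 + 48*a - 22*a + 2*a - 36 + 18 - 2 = -8*a^2 + 28*a - 20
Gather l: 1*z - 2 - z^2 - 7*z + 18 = -z^2 - 6*z + 16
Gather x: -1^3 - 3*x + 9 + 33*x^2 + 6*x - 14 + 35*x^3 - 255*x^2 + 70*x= 35*x^3 - 222*x^2 + 73*x - 6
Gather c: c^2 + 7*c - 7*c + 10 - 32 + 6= c^2 - 16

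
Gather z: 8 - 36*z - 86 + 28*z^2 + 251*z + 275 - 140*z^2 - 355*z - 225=-112*z^2 - 140*z - 28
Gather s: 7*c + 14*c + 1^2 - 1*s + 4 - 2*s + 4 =21*c - 3*s + 9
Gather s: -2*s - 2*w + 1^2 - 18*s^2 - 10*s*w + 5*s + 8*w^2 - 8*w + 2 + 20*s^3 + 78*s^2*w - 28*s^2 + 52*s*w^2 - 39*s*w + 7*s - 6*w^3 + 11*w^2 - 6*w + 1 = 20*s^3 + s^2*(78*w - 46) + s*(52*w^2 - 49*w + 10) - 6*w^3 + 19*w^2 - 16*w + 4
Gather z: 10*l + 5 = 10*l + 5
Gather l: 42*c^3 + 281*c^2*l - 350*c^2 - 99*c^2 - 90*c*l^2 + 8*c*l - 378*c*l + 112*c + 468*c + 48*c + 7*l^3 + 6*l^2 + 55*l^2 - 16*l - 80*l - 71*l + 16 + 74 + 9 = 42*c^3 - 449*c^2 + 628*c + 7*l^3 + l^2*(61 - 90*c) + l*(281*c^2 - 370*c - 167) + 99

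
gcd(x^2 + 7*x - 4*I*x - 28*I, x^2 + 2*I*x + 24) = x - 4*I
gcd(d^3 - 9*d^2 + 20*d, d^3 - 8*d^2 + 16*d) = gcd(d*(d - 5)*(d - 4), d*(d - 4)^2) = d^2 - 4*d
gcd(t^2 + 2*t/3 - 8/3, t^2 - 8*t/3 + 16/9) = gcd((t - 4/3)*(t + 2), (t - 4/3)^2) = t - 4/3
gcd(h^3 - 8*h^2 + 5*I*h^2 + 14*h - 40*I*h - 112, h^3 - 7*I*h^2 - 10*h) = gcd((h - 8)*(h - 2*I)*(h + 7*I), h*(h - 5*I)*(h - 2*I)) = h - 2*I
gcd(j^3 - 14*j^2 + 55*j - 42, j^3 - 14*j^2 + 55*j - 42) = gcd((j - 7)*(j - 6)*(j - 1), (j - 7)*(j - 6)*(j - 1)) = j^3 - 14*j^2 + 55*j - 42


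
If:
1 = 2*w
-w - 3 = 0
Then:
No Solution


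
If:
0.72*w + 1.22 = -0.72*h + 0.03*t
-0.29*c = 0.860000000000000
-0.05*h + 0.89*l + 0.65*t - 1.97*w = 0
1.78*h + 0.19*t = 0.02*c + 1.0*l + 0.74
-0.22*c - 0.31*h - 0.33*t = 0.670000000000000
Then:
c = -2.97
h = -0.96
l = -2.22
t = 0.85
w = -0.70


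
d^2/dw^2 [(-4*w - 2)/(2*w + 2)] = 2/(w + 1)^3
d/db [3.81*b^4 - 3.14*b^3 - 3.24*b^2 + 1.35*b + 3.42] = 15.24*b^3 - 9.42*b^2 - 6.48*b + 1.35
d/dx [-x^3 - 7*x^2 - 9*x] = -3*x^2 - 14*x - 9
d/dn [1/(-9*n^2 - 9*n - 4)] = 9*(2*n + 1)/(9*n^2 + 9*n + 4)^2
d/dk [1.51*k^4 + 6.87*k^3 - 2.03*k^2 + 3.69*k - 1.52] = 6.04*k^3 + 20.61*k^2 - 4.06*k + 3.69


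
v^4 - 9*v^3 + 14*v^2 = v^2*(v - 7)*(v - 2)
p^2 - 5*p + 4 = (p - 4)*(p - 1)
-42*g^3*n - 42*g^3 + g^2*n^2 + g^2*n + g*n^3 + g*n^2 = (-6*g + n)*(7*g + n)*(g*n + g)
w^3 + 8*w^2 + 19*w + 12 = (w + 1)*(w + 3)*(w + 4)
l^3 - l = l*(l - 1)*(l + 1)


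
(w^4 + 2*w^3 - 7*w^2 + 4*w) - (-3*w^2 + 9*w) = w^4 + 2*w^3 - 4*w^2 - 5*w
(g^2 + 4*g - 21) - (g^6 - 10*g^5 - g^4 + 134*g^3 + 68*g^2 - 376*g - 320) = -g^6 + 10*g^5 + g^4 - 134*g^3 - 67*g^2 + 380*g + 299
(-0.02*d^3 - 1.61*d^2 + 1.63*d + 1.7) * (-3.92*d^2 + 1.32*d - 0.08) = 0.0784*d^5 + 6.2848*d^4 - 8.5132*d^3 - 4.3836*d^2 + 2.1136*d - 0.136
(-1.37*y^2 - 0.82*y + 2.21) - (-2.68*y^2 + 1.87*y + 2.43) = 1.31*y^2 - 2.69*y - 0.22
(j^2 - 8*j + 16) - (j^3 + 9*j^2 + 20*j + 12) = -j^3 - 8*j^2 - 28*j + 4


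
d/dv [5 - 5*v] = -5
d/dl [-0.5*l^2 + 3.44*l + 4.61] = 3.44 - 1.0*l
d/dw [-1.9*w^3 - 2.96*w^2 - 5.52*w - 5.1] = -5.7*w^2 - 5.92*w - 5.52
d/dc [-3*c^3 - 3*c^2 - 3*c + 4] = -9*c^2 - 6*c - 3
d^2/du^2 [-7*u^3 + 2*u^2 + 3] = 4 - 42*u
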